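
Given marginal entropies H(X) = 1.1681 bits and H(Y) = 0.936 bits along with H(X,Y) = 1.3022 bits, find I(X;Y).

I(X;Y) = H(X) + H(Y) - H(X,Y)
I(X;Y) = 1.1681 + 0.936 - 1.3022 = 0.8019 bits


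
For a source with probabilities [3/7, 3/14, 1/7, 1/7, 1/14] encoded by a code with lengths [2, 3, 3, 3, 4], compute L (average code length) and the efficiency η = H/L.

Average length L = Σ p_i × l_i = 2.6429 bits
Entropy H = 2.0742 bits
Efficiency η = H/L × 100% = 78.48%


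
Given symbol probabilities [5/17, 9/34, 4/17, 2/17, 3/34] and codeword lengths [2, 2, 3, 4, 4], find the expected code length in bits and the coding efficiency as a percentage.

Average length L = Σ p_i × l_i = 2.6471 bits
Entropy H = 2.1903 bits
Efficiency η = H/L × 100% = 82.74%


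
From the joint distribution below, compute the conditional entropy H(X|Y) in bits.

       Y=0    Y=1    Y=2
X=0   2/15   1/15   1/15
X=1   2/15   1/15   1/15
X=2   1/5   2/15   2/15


H(X|Y) = Σ_y p(y) H(X|Y=y)
  p(Y=0) = 7/15, H(X|Y=0) = 1.5567
  p(Y=1) = 4/15, H(X|Y=1) = 1.5000
  p(Y=2) = 4/15, H(X|Y=2) = 1.5000
H(X|Y) = 0.4667×1.5567 + 0.2667×1.5000 + 0.2667×1.5000 = 1.5264 bits


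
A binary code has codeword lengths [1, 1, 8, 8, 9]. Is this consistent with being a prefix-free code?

Kraft inequality: Σ 2^(-l_i) ≤ 1 for prefix-free code
Calculating: 2^(-1) + 2^(-1) + 2^(-8) + 2^(-8) + 2^(-9)
= 0.5 + 0.5 + 0.00390625 + 0.00390625 + 0.001953125
= 1.0098
Since 1.0098 > 1, prefix-free code does not exist


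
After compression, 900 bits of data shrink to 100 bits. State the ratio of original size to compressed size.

Compression ratio = Original / Compressed
= 900 / 100 = 9.00:1


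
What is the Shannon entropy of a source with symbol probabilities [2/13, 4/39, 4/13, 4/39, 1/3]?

H(X) = -Σ p(x) log₂ p(x)
  -2/13 × log₂(2/13) = 0.4155
  -4/39 × log₂(4/39) = 0.3370
  -4/13 × log₂(4/13) = 0.5232
  -4/39 × log₂(4/39) = 0.3370
  -1/3 × log₂(1/3) = 0.5283
H(X) = 2.1409 bits


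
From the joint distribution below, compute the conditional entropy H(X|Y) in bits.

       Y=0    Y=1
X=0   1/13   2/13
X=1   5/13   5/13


H(X|Y) = Σ_y p(y) H(X|Y=y)
  p(Y=0) = 6/13, H(X|Y=0) = 0.6500
  p(Y=1) = 7/13, H(X|Y=1) = 0.8631
H(X|Y) = 0.4615×0.6500 + 0.5385×0.8631 = 0.7648 bits


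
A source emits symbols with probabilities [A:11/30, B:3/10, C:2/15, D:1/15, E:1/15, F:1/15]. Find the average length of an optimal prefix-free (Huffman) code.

Huffman tree construction:
Combine smallest probabilities repeatedly
Resulting codes:
  A: 0 (length 1)
  B: 10 (length 2)
  C: 1111 (length 4)
  D: 1100 (length 4)
  E: 1101 (length 4)
  F: 1110 (length 4)
Average length = Σ p(s) × length(s) = 2.3000 bits


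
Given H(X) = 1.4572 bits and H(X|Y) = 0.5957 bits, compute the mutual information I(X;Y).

I(X;Y) = H(X) - H(X|Y)
I(X;Y) = 1.4572 - 0.5957 = 0.8615 bits


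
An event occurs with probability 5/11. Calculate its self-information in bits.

Information content I(x) = -log₂(p(x))
I = -log₂(5/11) = -log₂(0.4545)
I = 1.1375 bits


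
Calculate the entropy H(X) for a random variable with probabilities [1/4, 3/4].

H(X) = -Σ p(x) log₂ p(x)
  -1/4 × log₂(1/4) = 0.5000
  -3/4 × log₂(3/4) = 0.3113
H(X) = 0.8113 bits


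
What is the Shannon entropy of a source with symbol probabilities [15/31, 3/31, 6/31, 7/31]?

H(X) = -Σ p(x) log₂ p(x)
  -15/31 × log₂(15/31) = 0.5068
  -3/31 × log₂(3/31) = 0.3261
  -6/31 × log₂(6/31) = 0.4586
  -7/31 × log₂(7/31) = 0.4848
H(X) = 1.7761 bits


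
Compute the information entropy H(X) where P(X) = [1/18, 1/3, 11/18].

H(X) = -Σ p(x) log₂ p(x)
  -1/18 × log₂(1/18) = 0.2317
  -1/3 × log₂(1/3) = 0.5283
  -11/18 × log₂(11/18) = 0.4342
H(X) = 1.1942 bits


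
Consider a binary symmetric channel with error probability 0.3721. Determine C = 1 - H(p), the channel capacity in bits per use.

For BSC with error probability p:
C = 1 - H(p) where H(p) is binary entropy
H(0.3721) = -0.3721 × log₂(0.3721) - 0.6279 × log₂(0.6279)
H(p) = 0.9523
C = 1 - 0.9523 = 0.0477 bits/use


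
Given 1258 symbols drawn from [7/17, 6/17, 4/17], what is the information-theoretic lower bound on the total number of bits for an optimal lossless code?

Entropy H = 1.5486 bits/symbol
Minimum bits = H × n = 1.5486 × 1258
= 1948.10 bits


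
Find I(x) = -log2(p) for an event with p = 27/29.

Information content I(x) = -log₂(p(x))
I = -log₂(27/29) = -log₂(0.9310)
I = 0.1031 bits


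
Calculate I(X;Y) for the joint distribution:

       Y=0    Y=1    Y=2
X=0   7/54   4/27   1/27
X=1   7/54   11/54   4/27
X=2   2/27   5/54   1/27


H(X) = 1.5002, H(Y) = 1.5305, H(X,Y) = 2.9963
I(X;Y) = H(X) + H(Y) - H(X,Y) = 0.0345 bits


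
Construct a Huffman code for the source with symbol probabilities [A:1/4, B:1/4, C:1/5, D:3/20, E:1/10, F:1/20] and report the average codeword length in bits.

Huffman tree construction:
Combine smallest probabilities repeatedly
Resulting codes:
  A: 01 (length 2)
  B: 10 (length 2)
  C: 00 (length 2)
  D: 110 (length 3)
  E: 1111 (length 4)
  F: 1110 (length 4)
Average length = Σ p(s) × length(s) = 2.4500 bits


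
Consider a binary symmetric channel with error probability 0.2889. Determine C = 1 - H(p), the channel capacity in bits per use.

For BSC with error probability p:
C = 1 - H(p) where H(p) is binary entropy
H(0.2889) = -0.2889 × log₂(0.2889) - 0.7111 × log₂(0.7111)
H(p) = 0.8673
C = 1 - 0.8673 = 0.1327 bits/use


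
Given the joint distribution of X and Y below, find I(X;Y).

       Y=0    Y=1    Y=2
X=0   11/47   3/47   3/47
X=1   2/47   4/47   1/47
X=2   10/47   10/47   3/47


H(X) = 1.4444, H(Y) = 1.4444, H(X,Y) = 2.8151
I(X;Y) = H(X) + H(Y) - H(X,Y) = 0.0737 bits


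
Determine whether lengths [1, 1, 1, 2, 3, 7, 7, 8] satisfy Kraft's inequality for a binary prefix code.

Kraft inequality: Σ 2^(-l_i) ≤ 1 for prefix-free code
Calculating: 2^(-1) + 2^(-1) + 2^(-1) + 2^(-2) + 2^(-3) + 2^(-7) + 2^(-7) + 2^(-8)
= 0.5 + 0.5 + 0.5 + 0.25 + 0.125 + 0.0078125 + 0.0078125 + 0.00390625
= 1.8945
Since 1.8945 > 1, prefix-free code does not exist


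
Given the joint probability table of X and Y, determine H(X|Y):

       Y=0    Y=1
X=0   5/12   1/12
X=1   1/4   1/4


H(X|Y) = Σ_y p(y) H(X|Y=y)
  p(Y=0) = 2/3, H(X|Y=0) = 0.9544
  p(Y=1) = 1/3, H(X|Y=1) = 0.8113
H(X|Y) = 0.6667×0.9544 + 0.3333×0.8113 = 0.9067 bits


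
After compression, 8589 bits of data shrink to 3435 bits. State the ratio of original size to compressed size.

Compression ratio = Original / Compressed
= 8589 / 3435 = 2.50:1


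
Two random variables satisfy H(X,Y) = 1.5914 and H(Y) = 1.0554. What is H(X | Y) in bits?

Chain rule: H(X,Y) = H(X|Y) + H(Y)
H(X|Y) = H(X,Y) - H(Y) = 1.5914 - 1.0554 = 0.536 bits


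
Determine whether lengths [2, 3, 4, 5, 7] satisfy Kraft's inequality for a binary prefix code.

Kraft inequality: Σ 2^(-l_i) ≤ 1 for prefix-free code
Calculating: 2^(-2) + 2^(-3) + 2^(-4) + 2^(-5) + 2^(-7)
= 0.25 + 0.125 + 0.0625 + 0.03125 + 0.0078125
= 0.4766
Since 0.4766 ≤ 1, prefix-free code exists


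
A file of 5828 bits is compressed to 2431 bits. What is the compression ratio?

Compression ratio = Original / Compressed
= 5828 / 2431 = 2.40:1


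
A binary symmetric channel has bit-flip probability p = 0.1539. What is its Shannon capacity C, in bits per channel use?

For BSC with error probability p:
C = 1 - H(p) where H(p) is binary entropy
H(0.1539) = -0.1539 × log₂(0.1539) - 0.8461 × log₂(0.8461)
H(p) = 0.6195
C = 1 - 0.6195 = 0.3805 bits/use


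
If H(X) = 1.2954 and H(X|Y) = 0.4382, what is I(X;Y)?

I(X;Y) = H(X) - H(X|Y)
I(X;Y) = 1.2954 - 0.4382 = 0.8572 bits


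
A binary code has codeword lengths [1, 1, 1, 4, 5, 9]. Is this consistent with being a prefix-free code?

Kraft inequality: Σ 2^(-l_i) ≤ 1 for prefix-free code
Calculating: 2^(-1) + 2^(-1) + 2^(-1) + 2^(-4) + 2^(-5) + 2^(-9)
= 0.5 + 0.5 + 0.5 + 0.0625 + 0.03125 + 0.001953125
= 1.5957
Since 1.5957 > 1, prefix-free code does not exist


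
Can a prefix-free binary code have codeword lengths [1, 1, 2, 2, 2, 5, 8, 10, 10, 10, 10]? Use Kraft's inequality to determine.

Kraft inequality: Σ 2^(-l_i) ≤ 1 for prefix-free code
Calculating: 2^(-1) + 2^(-1) + 2^(-2) + 2^(-2) + 2^(-2) + 2^(-5) + 2^(-8) + 2^(-10) + 2^(-10) + 2^(-10) + 2^(-10)
= 0.5 + 0.5 + 0.25 + 0.25 + 0.25 + 0.03125 + 0.00390625 + 0.0009765625 + 0.0009765625 + 0.0009765625 + 0.0009765625
= 1.7891
Since 1.7891 > 1, prefix-free code does not exist


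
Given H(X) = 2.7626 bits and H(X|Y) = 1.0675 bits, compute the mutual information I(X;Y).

I(X;Y) = H(X) - H(X|Y)
I(X;Y) = 2.7626 - 1.0675 = 1.6951 bits


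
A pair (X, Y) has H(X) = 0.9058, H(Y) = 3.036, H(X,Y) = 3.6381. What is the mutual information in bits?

I(X;Y) = H(X) + H(Y) - H(X,Y)
I(X;Y) = 0.9058 + 3.036 - 3.6381 = 0.3037 bits


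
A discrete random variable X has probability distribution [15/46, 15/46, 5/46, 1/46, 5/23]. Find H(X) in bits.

H(X) = -Σ p(x) log₂ p(x)
  -15/46 × log₂(15/46) = 0.5272
  -15/46 × log₂(15/46) = 0.5272
  -5/46 × log₂(5/46) = 0.3480
  -1/46 × log₂(1/46) = 0.1201
  -5/23 × log₂(5/23) = 0.4786
H(X) = 2.0010 bits


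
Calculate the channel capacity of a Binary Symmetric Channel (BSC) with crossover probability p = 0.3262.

For BSC with error probability p:
C = 1 - H(p) where H(p) is binary entropy
H(0.3262) = -0.3262 × log₂(0.3262) - 0.6738 × log₂(0.6738)
H(p) = 0.9110
C = 1 - 0.9110 = 0.0890 bits/use


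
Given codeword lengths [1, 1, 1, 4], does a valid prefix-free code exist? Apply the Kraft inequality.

Kraft inequality: Σ 2^(-l_i) ≤ 1 for prefix-free code
Calculating: 2^(-1) + 2^(-1) + 2^(-1) + 2^(-4)
= 0.5 + 0.5 + 0.5 + 0.0625
= 1.5625
Since 1.5625 > 1, prefix-free code does not exist


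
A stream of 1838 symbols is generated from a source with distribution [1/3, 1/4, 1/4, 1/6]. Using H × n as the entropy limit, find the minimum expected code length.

Entropy H = 1.9591 bits/symbol
Minimum bits = H × n = 1.9591 × 1838
= 3600.91 bits


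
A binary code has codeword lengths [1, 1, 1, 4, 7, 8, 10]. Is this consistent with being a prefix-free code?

Kraft inequality: Σ 2^(-l_i) ≤ 1 for prefix-free code
Calculating: 2^(-1) + 2^(-1) + 2^(-1) + 2^(-4) + 2^(-7) + 2^(-8) + 2^(-10)
= 0.5 + 0.5 + 0.5 + 0.0625 + 0.0078125 + 0.00390625 + 0.0009765625
= 1.5752
Since 1.5752 > 1, prefix-free code does not exist


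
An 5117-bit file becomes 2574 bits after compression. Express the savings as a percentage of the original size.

Space savings = (1 - Compressed/Original) × 100%
= (1 - 2574/5117) × 100%
= 49.70%


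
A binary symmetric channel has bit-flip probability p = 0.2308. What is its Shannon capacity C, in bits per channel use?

For BSC with error probability p:
C = 1 - H(p) where H(p) is binary entropy
H(0.2308) = -0.2308 × log₂(0.2308) - 0.7692 × log₂(0.7692)
H(p) = 0.7794
C = 1 - 0.7794 = 0.2206 bits/use


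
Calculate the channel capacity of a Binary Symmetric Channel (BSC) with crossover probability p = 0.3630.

For BSC with error probability p:
C = 1 - H(p) where H(p) is binary entropy
H(0.3630) = -0.3630 × log₂(0.3630) - 0.6370 × log₂(0.6370)
H(p) = 0.9451
C = 1 - 0.9451 = 0.0549 bits/use


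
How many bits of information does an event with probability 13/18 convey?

Information content I(x) = -log₂(p(x))
I = -log₂(13/18) = -log₂(0.7222)
I = 0.4695 bits


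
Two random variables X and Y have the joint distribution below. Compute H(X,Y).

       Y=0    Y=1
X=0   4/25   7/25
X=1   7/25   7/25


H(X,Y) = -Σ p(x,y) log₂ p(x,y)
  p(0,0)=4/25: -0.1600 × log₂(0.1600) = 0.4230
  p(0,1)=7/25: -0.2800 × log₂(0.2800) = 0.5142
  p(1,0)=7/25: -0.2800 × log₂(0.2800) = 0.5142
  p(1,1)=7/25: -0.2800 × log₂(0.2800) = 0.5142
H(X,Y) = 1.9657 bits


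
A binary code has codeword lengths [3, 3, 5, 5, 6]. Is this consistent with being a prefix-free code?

Kraft inequality: Σ 2^(-l_i) ≤ 1 for prefix-free code
Calculating: 2^(-3) + 2^(-3) + 2^(-5) + 2^(-5) + 2^(-6)
= 0.125 + 0.125 + 0.03125 + 0.03125 + 0.015625
= 0.3281
Since 0.3281 ≤ 1, prefix-free code exists


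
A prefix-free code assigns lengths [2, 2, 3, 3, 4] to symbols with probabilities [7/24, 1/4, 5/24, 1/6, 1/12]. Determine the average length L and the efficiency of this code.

Average length L = Σ p_i × l_i = 2.5417 bits
Entropy H = 2.2195 bits
Efficiency η = H/L × 100% = 87.32%


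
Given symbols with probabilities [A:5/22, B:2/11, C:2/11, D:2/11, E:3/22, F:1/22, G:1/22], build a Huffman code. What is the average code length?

Huffman tree construction:
Combine smallest probabilities repeatedly
Resulting codes:
  A: 01 (length 2)
  B: 110 (length 3)
  C: 111 (length 3)
  D: 00 (length 2)
  E: 101 (length 3)
  F: 1000 (length 4)
  G: 1001 (length 4)
Average length = Σ p(s) × length(s) = 2.6818 bits


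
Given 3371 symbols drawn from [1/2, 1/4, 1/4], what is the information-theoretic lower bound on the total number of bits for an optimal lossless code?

Entropy H = 1.5000 bits/symbol
Minimum bits = H × n = 1.5000 × 3371
= 5056.50 bits


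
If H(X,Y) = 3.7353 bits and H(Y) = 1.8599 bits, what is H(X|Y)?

Chain rule: H(X,Y) = H(X|Y) + H(Y)
H(X|Y) = H(X,Y) - H(Y) = 3.7353 - 1.8599 = 1.8754 bits


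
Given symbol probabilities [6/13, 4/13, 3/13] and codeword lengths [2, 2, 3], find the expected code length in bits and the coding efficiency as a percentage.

Average length L = Σ p_i × l_i = 2.2308 bits
Entropy H = 1.5262 bits
Efficiency η = H/L × 100% = 68.42%


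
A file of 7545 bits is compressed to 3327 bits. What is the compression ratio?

Compression ratio = Original / Compressed
= 7545 / 3327 = 2.27:1


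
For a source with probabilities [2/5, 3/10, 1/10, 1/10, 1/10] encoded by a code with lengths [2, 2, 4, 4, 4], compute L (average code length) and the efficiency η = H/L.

Average length L = Σ p_i × l_i = 2.6000 bits
Entropy H = 2.0464 bits
Efficiency η = H/L × 100% = 78.71%


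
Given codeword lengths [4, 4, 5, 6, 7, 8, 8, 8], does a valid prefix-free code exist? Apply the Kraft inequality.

Kraft inequality: Σ 2^(-l_i) ≤ 1 for prefix-free code
Calculating: 2^(-4) + 2^(-4) + 2^(-5) + 2^(-6) + 2^(-7) + 2^(-8) + 2^(-8) + 2^(-8)
= 0.0625 + 0.0625 + 0.03125 + 0.015625 + 0.0078125 + 0.00390625 + 0.00390625 + 0.00390625
= 0.1914
Since 0.1914 ≤ 1, prefix-free code exists


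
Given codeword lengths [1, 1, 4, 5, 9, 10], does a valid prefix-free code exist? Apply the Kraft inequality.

Kraft inequality: Σ 2^(-l_i) ≤ 1 for prefix-free code
Calculating: 2^(-1) + 2^(-1) + 2^(-4) + 2^(-5) + 2^(-9) + 2^(-10)
= 0.5 + 0.5 + 0.0625 + 0.03125 + 0.001953125 + 0.0009765625
= 1.0967
Since 1.0967 > 1, prefix-free code does not exist


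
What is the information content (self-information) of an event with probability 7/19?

Information content I(x) = -log₂(p(x))
I = -log₂(7/19) = -log₂(0.3684)
I = 1.4406 bits


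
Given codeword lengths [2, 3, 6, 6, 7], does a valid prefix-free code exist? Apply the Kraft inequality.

Kraft inequality: Σ 2^(-l_i) ≤ 1 for prefix-free code
Calculating: 2^(-2) + 2^(-3) + 2^(-6) + 2^(-6) + 2^(-7)
= 0.25 + 0.125 + 0.015625 + 0.015625 + 0.0078125
= 0.4141
Since 0.4141 ≤ 1, prefix-free code exists


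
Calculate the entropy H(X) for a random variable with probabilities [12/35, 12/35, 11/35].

H(X) = -Σ p(x) log₂ p(x)
  -12/35 × log₂(12/35) = 0.5295
  -12/35 × log₂(12/35) = 0.5295
  -11/35 × log₂(11/35) = 0.5248
H(X) = 1.5838 bits


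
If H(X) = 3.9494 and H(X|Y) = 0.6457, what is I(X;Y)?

I(X;Y) = H(X) - H(X|Y)
I(X;Y) = 3.9494 - 0.6457 = 3.3037 bits


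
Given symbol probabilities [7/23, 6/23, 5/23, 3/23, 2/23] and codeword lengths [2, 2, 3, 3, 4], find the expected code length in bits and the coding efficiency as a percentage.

Average length L = Σ p_i × l_i = 2.5217 bits
Entropy H = 2.1964 bits
Efficiency η = H/L × 100% = 87.10%


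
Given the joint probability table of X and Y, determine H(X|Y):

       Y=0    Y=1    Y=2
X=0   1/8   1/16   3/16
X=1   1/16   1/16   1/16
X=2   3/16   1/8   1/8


H(X|Y) = Σ_y p(y) H(X|Y=y)
  p(Y=0) = 3/8, H(X|Y=0) = 1.4591
  p(Y=1) = 1/4, H(X|Y=1) = 1.5000
  p(Y=2) = 3/8, H(X|Y=2) = 1.4591
H(X|Y) = 0.3750×1.4591 + 0.2500×1.5000 + 0.3750×1.4591 = 1.4694 bits


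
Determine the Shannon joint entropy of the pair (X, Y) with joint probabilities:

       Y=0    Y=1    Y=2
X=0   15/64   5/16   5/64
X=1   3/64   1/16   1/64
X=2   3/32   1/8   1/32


H(X,Y) = -Σ p(x,y) log₂ p(x,y)
  p(0,0)=15/64: -0.2344 × log₂(0.2344) = 0.4906
  p(0,1)=5/16: -0.3125 × log₂(0.3125) = 0.5244
  p(0,2)=5/64: -0.0781 × log₂(0.0781) = 0.2873
  p(1,0)=3/64: -0.0469 × log₂(0.0469) = 0.2070
  p(1,1)=1/16: -0.0625 × log₂(0.0625) = 0.2500
  p(1,2)=1/64: -0.0156 × log₂(0.0156) = 0.0938
  p(2,0)=3/32: -0.0938 × log₂(0.0938) = 0.3202
  p(2,1)=1/8: -0.1250 × log₂(0.1250) = 0.3750
  p(2,2)=1/32: -0.0312 × log₂(0.0312) = 0.1562
H(X,Y) = 2.7044 bits


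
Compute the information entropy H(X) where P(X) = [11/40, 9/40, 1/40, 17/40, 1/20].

H(X) = -Σ p(x) log₂ p(x)
  -11/40 × log₂(11/40) = 0.5122
  -9/40 × log₂(9/40) = 0.4842
  -1/40 × log₂(1/40) = 0.1330
  -17/40 × log₂(17/40) = 0.5246
  -1/20 × log₂(1/20) = 0.2161
H(X) = 1.8702 bits


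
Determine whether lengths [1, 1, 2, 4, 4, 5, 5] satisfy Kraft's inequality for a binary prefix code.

Kraft inequality: Σ 2^(-l_i) ≤ 1 for prefix-free code
Calculating: 2^(-1) + 2^(-1) + 2^(-2) + 2^(-4) + 2^(-4) + 2^(-5) + 2^(-5)
= 0.5 + 0.5 + 0.25 + 0.0625 + 0.0625 + 0.03125 + 0.03125
= 1.4375
Since 1.4375 > 1, prefix-free code does not exist


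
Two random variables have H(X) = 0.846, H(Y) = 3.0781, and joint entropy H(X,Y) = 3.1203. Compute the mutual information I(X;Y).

I(X;Y) = H(X) + H(Y) - H(X,Y)
I(X;Y) = 0.846 + 3.0781 - 3.1203 = 0.8038 bits


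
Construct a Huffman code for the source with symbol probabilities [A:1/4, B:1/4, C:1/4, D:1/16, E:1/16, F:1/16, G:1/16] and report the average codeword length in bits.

Huffman tree construction:
Combine smallest probabilities repeatedly
Resulting codes:
  A: 00 (length 2)
  B: 01 (length 2)
  C: 10 (length 2)
  D: 1100 (length 4)
  E: 1101 (length 4)
  F: 1110 (length 4)
  G: 1111 (length 4)
Average length = Σ p(s) × length(s) = 2.5000 bits


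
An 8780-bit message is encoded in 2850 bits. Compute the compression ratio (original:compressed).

Compression ratio = Original / Compressed
= 8780 / 2850 = 3.08:1


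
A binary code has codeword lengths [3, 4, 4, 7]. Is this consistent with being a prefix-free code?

Kraft inequality: Σ 2^(-l_i) ≤ 1 for prefix-free code
Calculating: 2^(-3) + 2^(-4) + 2^(-4) + 2^(-7)
= 0.125 + 0.0625 + 0.0625 + 0.0078125
= 0.2578
Since 0.2578 ≤ 1, prefix-free code exists


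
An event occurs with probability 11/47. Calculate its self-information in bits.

Information content I(x) = -log₂(p(x))
I = -log₂(11/47) = -log₂(0.2340)
I = 2.0952 bits


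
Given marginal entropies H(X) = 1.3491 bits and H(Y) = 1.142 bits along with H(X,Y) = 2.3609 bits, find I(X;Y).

I(X;Y) = H(X) + H(Y) - H(X,Y)
I(X;Y) = 1.3491 + 1.142 - 2.3609 = 0.1302 bits


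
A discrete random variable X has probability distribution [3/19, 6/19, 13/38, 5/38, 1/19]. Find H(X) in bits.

H(X) = -Σ p(x) log₂ p(x)
  -3/19 × log₂(3/19) = 0.4205
  -6/19 × log₂(6/19) = 0.5251
  -13/38 × log₂(13/38) = 0.5294
  -5/38 × log₂(5/38) = 0.3850
  -1/19 × log₂(1/19) = 0.2236
H(X) = 2.0836 bits


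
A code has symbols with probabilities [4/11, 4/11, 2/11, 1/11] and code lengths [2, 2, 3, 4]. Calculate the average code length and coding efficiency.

Average length L = Σ p_i × l_i = 2.3636 bits
Entropy H = 1.8231 bits
Efficiency η = H/L × 100% = 77.13%


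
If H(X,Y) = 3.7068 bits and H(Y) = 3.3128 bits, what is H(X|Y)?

Chain rule: H(X,Y) = H(X|Y) + H(Y)
H(X|Y) = H(X,Y) - H(Y) = 3.7068 - 3.3128 = 0.394 bits


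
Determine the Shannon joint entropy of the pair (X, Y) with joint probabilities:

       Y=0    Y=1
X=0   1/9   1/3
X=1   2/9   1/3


H(X,Y) = -Σ p(x,y) log₂ p(x,y)
  p(0,0)=1/9: -0.1111 × log₂(0.1111) = 0.3522
  p(0,1)=1/3: -0.3333 × log₂(0.3333) = 0.5283
  p(1,0)=2/9: -0.2222 × log₂(0.2222) = 0.4822
  p(1,1)=1/3: -0.3333 × log₂(0.3333) = 0.5283
H(X,Y) = 1.8911 bits


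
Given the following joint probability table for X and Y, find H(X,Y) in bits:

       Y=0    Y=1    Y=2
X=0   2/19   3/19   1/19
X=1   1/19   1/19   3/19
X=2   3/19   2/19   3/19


H(X,Y) = -Σ p(x,y) log₂ p(x,y)
  p(0,0)=2/19: -0.1053 × log₂(0.1053) = 0.3419
  p(0,1)=3/19: -0.1579 × log₂(0.1579) = 0.4205
  p(0,2)=1/19: -0.0526 × log₂(0.0526) = 0.2236
  p(1,0)=1/19: -0.0526 × log₂(0.0526) = 0.2236
  p(1,1)=1/19: -0.0526 × log₂(0.0526) = 0.2236
  p(1,2)=3/19: -0.1579 × log₂(0.1579) = 0.4205
  p(2,0)=3/19: -0.1579 × log₂(0.1579) = 0.4205
  p(2,1)=2/19: -0.1053 × log₂(0.1053) = 0.3419
  p(2,2)=3/19: -0.1579 × log₂(0.1579) = 0.4205
H(X,Y) = 3.0364 bits


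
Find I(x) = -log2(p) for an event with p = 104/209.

Information content I(x) = -log₂(p(x))
I = -log₂(104/209) = -log₂(0.4976)
I = 1.0069 bits


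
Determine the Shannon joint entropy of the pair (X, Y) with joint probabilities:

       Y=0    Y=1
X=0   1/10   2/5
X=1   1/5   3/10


H(X,Y) = -Σ p(x,y) log₂ p(x,y)
  p(0,0)=1/10: -0.1000 × log₂(0.1000) = 0.3322
  p(0,1)=2/5: -0.4000 × log₂(0.4000) = 0.5288
  p(1,0)=1/5: -0.2000 × log₂(0.2000) = 0.4644
  p(1,1)=3/10: -0.3000 × log₂(0.3000) = 0.5211
H(X,Y) = 1.8464 bits


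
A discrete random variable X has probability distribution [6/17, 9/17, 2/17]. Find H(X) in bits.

H(X) = -Σ p(x) log₂ p(x)
  -6/17 × log₂(6/17) = 0.5303
  -9/17 × log₂(9/17) = 0.4858
  -2/17 × log₂(2/17) = 0.3632
H(X) = 1.3793 bits


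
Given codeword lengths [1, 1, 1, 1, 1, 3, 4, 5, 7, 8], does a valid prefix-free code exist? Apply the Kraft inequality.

Kraft inequality: Σ 2^(-l_i) ≤ 1 for prefix-free code
Calculating: 2^(-1) + 2^(-1) + 2^(-1) + 2^(-1) + 2^(-1) + 2^(-3) + 2^(-4) + 2^(-5) + 2^(-7) + 2^(-8)
= 0.5 + 0.5 + 0.5 + 0.5 + 0.5 + 0.125 + 0.0625 + 0.03125 + 0.0078125 + 0.00390625
= 2.7305
Since 2.7305 > 1, prefix-free code does not exist


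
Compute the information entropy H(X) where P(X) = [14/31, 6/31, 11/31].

H(X) = -Σ p(x) log₂ p(x)
  -14/31 × log₂(14/31) = 0.5179
  -6/31 × log₂(6/31) = 0.4586
  -11/31 × log₂(11/31) = 0.5304
H(X) = 1.5069 bits


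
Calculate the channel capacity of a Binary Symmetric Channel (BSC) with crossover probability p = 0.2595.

For BSC with error probability p:
C = 1 - H(p) where H(p) is binary entropy
H(0.2595) = -0.2595 × log₂(0.2595) - 0.7405 × log₂(0.7405)
H(p) = 0.8260
C = 1 - 0.8260 = 0.1740 bits/use


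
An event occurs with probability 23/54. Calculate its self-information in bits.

Information content I(x) = -log₂(p(x))
I = -log₂(23/54) = -log₂(0.4259)
I = 1.2313 bits


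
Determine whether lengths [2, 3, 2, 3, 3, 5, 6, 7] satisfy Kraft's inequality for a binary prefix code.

Kraft inequality: Σ 2^(-l_i) ≤ 1 for prefix-free code
Calculating: 2^(-2) + 2^(-3) + 2^(-2) + 2^(-3) + 2^(-3) + 2^(-5) + 2^(-6) + 2^(-7)
= 0.25 + 0.125 + 0.25 + 0.125 + 0.125 + 0.03125 + 0.015625 + 0.0078125
= 0.9297
Since 0.9297 ≤ 1, prefix-free code exists


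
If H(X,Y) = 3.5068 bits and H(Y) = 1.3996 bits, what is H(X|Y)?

Chain rule: H(X,Y) = H(X|Y) + H(Y)
H(X|Y) = H(X,Y) - H(Y) = 3.5068 - 1.3996 = 2.1072 bits


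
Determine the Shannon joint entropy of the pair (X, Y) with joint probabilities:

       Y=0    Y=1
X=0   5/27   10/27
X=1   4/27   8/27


H(X,Y) = -Σ p(x,y) log₂ p(x,y)
  p(0,0)=5/27: -0.1852 × log₂(0.1852) = 0.4505
  p(0,1)=10/27: -0.3704 × log₂(0.3704) = 0.5307
  p(1,0)=4/27: -0.1481 × log₂(0.1481) = 0.4081
  p(1,1)=8/27: -0.2963 × log₂(0.2963) = 0.5200
H(X,Y) = 1.9094 bits


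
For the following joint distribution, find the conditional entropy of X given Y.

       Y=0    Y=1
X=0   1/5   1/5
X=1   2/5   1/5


H(X|Y) = Σ_y p(y) H(X|Y=y)
  p(Y=0) = 3/5, H(X|Y=0) = 0.9183
  p(Y=1) = 2/5, H(X|Y=1) = 1.0000
H(X|Y) = 0.6000×0.9183 + 0.4000×1.0000 = 0.9510 bits


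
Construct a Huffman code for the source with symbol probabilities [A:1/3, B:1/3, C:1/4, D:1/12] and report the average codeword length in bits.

Huffman tree construction:
Combine smallest probabilities repeatedly
Resulting codes:
  A: 10 (length 2)
  B: 11 (length 2)
  C: 01 (length 2)
  D: 00 (length 2)
Average length = Σ p(s) × length(s) = 2.0000 bits


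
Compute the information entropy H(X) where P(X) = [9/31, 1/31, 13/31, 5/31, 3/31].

H(X) = -Σ p(x) log₂ p(x)
  -9/31 × log₂(9/31) = 0.5180
  -1/31 × log₂(1/31) = 0.1598
  -13/31 × log₂(13/31) = 0.5258
  -5/31 × log₂(5/31) = 0.4246
  -3/31 × log₂(3/31) = 0.3261
H(X) = 1.9542 bits


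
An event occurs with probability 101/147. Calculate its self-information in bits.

Information content I(x) = -log₂(p(x))
I = -log₂(101/147) = -log₂(0.6871)
I = 0.5415 bits


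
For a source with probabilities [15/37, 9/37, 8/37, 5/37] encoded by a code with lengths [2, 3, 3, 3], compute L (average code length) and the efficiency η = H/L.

Average length L = Σ p_i × l_i = 2.5946 bits
Entropy H = 1.8921 bits
Efficiency η = H/L × 100% = 72.92%


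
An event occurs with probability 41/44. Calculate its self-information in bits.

Information content I(x) = -log₂(p(x))
I = -log₂(41/44) = -log₂(0.9318)
I = 0.1019 bits


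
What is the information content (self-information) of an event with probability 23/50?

Information content I(x) = -log₂(p(x))
I = -log₂(23/50) = -log₂(0.4600)
I = 1.1203 bits


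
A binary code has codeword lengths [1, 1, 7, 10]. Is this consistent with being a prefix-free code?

Kraft inequality: Σ 2^(-l_i) ≤ 1 for prefix-free code
Calculating: 2^(-1) + 2^(-1) + 2^(-7) + 2^(-10)
= 0.5 + 0.5 + 0.0078125 + 0.0009765625
= 1.0088
Since 1.0088 > 1, prefix-free code does not exist


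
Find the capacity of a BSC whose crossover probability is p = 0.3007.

For BSC with error probability p:
C = 1 - H(p) where H(p) is binary entropy
H(0.3007) = -0.3007 × log₂(0.3007) - 0.6993 × log₂(0.6993)
H(p) = 0.8821
C = 1 - 0.8821 = 0.1179 bits/use


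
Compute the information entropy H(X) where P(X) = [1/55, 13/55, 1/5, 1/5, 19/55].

H(X) = -Σ p(x) log₂ p(x)
  -1/55 × log₂(1/55) = 0.1051
  -13/55 × log₂(13/55) = 0.4919
  -1/5 × log₂(1/5) = 0.4644
  -1/5 × log₂(1/5) = 0.4644
  -19/55 × log₂(19/55) = 0.5297
H(X) = 2.0555 bits


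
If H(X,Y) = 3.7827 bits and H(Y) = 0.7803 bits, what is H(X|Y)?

Chain rule: H(X,Y) = H(X|Y) + H(Y)
H(X|Y) = H(X,Y) - H(Y) = 3.7827 - 0.7803 = 3.0024 bits


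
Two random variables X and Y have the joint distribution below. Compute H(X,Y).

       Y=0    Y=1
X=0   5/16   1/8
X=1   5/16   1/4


H(X,Y) = -Σ p(x,y) log₂ p(x,y)
  p(0,0)=5/16: -0.3125 × log₂(0.3125) = 0.5244
  p(0,1)=1/8: -0.1250 × log₂(0.1250) = 0.3750
  p(1,0)=5/16: -0.3125 × log₂(0.3125) = 0.5244
  p(1,1)=1/4: -0.2500 × log₂(0.2500) = 0.5000
H(X,Y) = 1.9238 bits


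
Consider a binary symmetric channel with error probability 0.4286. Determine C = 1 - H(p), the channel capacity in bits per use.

For BSC with error probability p:
C = 1 - H(p) where H(p) is binary entropy
H(0.4286) = -0.4286 × log₂(0.4286) - 0.5714 × log₂(0.5714)
H(p) = 0.9852
C = 1 - 0.9852 = 0.0148 bits/use


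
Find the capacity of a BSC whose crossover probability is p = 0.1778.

For BSC with error probability p:
C = 1 - H(p) where H(p) is binary entropy
H(0.1778) = -0.1778 × log₂(0.1778) - 0.8222 × log₂(0.8222)
H(p) = 0.6752
C = 1 - 0.6752 = 0.3248 bits/use


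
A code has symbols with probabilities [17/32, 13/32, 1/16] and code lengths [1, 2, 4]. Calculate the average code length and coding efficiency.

Average length L = Σ p_i × l_i = 1.5938 bits
Entropy H = 1.2627 bits
Efficiency η = H/L × 100% = 79.23%


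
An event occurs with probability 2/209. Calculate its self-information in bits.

Information content I(x) = -log₂(p(x))
I = -log₂(2/209) = -log₂(0.0096)
I = 6.7074 bits


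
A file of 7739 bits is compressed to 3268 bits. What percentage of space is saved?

Space savings = (1 - Compressed/Original) × 100%
= (1 - 3268/7739) × 100%
= 57.77%


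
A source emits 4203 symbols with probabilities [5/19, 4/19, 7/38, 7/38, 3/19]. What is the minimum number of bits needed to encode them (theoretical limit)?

Entropy H = 2.2997 bits/symbol
Minimum bits = H × n = 2.2997 × 4203
= 9665.71 bits


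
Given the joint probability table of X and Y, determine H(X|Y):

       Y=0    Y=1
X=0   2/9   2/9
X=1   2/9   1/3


H(X|Y) = Σ_y p(y) H(X|Y=y)
  p(Y=0) = 4/9, H(X|Y=0) = 1.0000
  p(Y=1) = 5/9, H(X|Y=1) = 0.9710
H(X|Y) = 0.4444×1.0000 + 0.5556×0.9710 = 0.9839 bits


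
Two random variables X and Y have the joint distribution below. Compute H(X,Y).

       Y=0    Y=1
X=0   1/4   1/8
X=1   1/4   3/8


H(X,Y) = -Σ p(x,y) log₂ p(x,y)
  p(0,0)=1/4: -0.2500 × log₂(0.2500) = 0.5000
  p(0,1)=1/8: -0.1250 × log₂(0.1250) = 0.3750
  p(1,0)=1/4: -0.2500 × log₂(0.2500) = 0.5000
  p(1,1)=3/8: -0.3750 × log₂(0.3750) = 0.5306
H(X,Y) = 1.9056 bits


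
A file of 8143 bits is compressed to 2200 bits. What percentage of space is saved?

Space savings = (1 - Compressed/Original) × 100%
= (1 - 2200/8143) × 100%
= 72.98%


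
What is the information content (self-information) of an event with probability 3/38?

Information content I(x) = -log₂(p(x))
I = -log₂(3/38) = -log₂(0.0789)
I = 3.6630 bits


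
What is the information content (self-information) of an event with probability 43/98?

Information content I(x) = -log₂(p(x))
I = -log₂(43/98) = -log₂(0.4388)
I = 1.1884 bits


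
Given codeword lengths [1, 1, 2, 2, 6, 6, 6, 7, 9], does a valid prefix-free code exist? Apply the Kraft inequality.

Kraft inequality: Σ 2^(-l_i) ≤ 1 for prefix-free code
Calculating: 2^(-1) + 2^(-1) + 2^(-2) + 2^(-2) + 2^(-6) + 2^(-6) + 2^(-6) + 2^(-7) + 2^(-9)
= 0.5 + 0.5 + 0.25 + 0.25 + 0.015625 + 0.015625 + 0.015625 + 0.0078125 + 0.001953125
= 1.5566
Since 1.5566 > 1, prefix-free code does not exist


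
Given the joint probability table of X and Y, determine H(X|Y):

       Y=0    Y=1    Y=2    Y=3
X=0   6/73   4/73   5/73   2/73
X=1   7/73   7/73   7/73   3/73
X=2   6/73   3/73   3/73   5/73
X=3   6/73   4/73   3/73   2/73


H(X|Y) = Σ_y p(y) H(X|Y=y)
  p(Y=0) = 25/73, H(X|Y=0) = 1.9966
  p(Y=1) = 18/73, H(X|Y=1) = 1.9251
  p(Y=2) = 18/73, H(X|Y=2) = 1.9049
  p(Y=3) = 12/73, H(X|Y=3) = 1.8879
H(X|Y) = 0.3425×1.9966 + 0.2466×1.9251 + 0.2466×1.9049 + 0.1644×1.8879 = 1.9385 bits


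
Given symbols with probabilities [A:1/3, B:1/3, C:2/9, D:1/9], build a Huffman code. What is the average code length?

Huffman tree construction:
Combine smallest probabilities repeatedly
Resulting codes:
  A: 10 (length 2)
  B: 11 (length 2)
  C: 01 (length 2)
  D: 00 (length 2)
Average length = Σ p(s) × length(s) = 2.0000 bits


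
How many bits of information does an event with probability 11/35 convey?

Information content I(x) = -log₂(p(x))
I = -log₂(11/35) = -log₂(0.3143)
I = 1.6699 bits


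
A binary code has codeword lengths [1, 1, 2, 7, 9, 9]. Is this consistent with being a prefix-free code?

Kraft inequality: Σ 2^(-l_i) ≤ 1 for prefix-free code
Calculating: 2^(-1) + 2^(-1) + 2^(-2) + 2^(-7) + 2^(-9) + 2^(-9)
= 0.5 + 0.5 + 0.25 + 0.0078125 + 0.001953125 + 0.001953125
= 1.2617
Since 1.2617 > 1, prefix-free code does not exist


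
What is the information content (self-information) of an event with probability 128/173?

Information content I(x) = -log₂(p(x))
I = -log₂(128/173) = -log₂(0.7399)
I = 0.4346 bits


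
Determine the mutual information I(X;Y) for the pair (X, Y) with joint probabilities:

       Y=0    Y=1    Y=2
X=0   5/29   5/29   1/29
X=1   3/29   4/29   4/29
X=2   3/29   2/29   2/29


H(X) = 1.5559, H(Y) = 1.5559, H(X,Y) = 3.0397
I(X;Y) = H(X) + H(Y) - H(X,Y) = 0.0722 bits


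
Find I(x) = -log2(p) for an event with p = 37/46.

Information content I(x) = -log₂(p(x))
I = -log₂(37/46) = -log₂(0.8043)
I = 0.3141 bits


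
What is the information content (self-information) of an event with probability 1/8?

Information content I(x) = -log₂(p(x))
I = -log₂(1/8) = -log₂(0.1250)
I = 3.0000 bits


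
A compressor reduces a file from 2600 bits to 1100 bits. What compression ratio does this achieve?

Compression ratio = Original / Compressed
= 2600 / 1100 = 2.36:1


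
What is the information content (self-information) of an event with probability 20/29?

Information content I(x) = -log₂(p(x))
I = -log₂(20/29) = -log₂(0.6897)
I = 0.5361 bits


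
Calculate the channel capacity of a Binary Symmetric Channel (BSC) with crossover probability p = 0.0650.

For BSC with error probability p:
C = 1 - H(p) where H(p) is binary entropy
H(0.0650) = -0.0650 × log₂(0.0650) - 0.9350 × log₂(0.9350)
H(p) = 0.3470
C = 1 - 0.3470 = 0.6530 bits/use


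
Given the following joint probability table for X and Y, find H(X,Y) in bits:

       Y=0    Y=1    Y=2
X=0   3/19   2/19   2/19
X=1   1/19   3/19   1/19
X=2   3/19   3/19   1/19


H(X,Y) = -Σ p(x,y) log₂ p(x,y)
  p(0,0)=3/19: -0.1579 × log₂(0.1579) = 0.4205
  p(0,1)=2/19: -0.1053 × log₂(0.1053) = 0.3419
  p(0,2)=2/19: -0.1053 × log₂(0.1053) = 0.3419
  p(1,0)=1/19: -0.0526 × log₂(0.0526) = 0.2236
  p(1,1)=3/19: -0.1579 × log₂(0.1579) = 0.4205
  p(1,2)=1/19: -0.0526 × log₂(0.0526) = 0.2236
  p(2,0)=3/19: -0.1579 × log₂(0.1579) = 0.4205
  p(2,1)=3/19: -0.1579 × log₂(0.1579) = 0.4205
  p(2,2)=1/19: -0.0526 × log₂(0.0526) = 0.2236
H(X,Y) = 3.0364 bits


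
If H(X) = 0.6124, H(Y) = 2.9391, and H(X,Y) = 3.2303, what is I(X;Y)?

I(X;Y) = H(X) + H(Y) - H(X,Y)
I(X;Y) = 0.6124 + 2.9391 - 3.2303 = 0.3212 bits


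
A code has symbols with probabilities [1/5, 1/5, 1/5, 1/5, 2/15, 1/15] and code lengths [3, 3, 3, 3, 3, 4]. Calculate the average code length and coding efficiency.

Average length L = Σ p_i × l_i = 3.0667 bits
Entropy H = 2.5056 bits
Efficiency η = H/L × 100% = 81.70%


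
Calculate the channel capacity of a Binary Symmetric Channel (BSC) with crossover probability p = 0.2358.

For BSC with error probability p:
C = 1 - H(p) where H(p) is binary entropy
H(0.2358) = -0.2358 × log₂(0.2358) - 0.7642 × log₂(0.7642)
H(p) = 0.7880
C = 1 - 0.7880 = 0.2120 bits/use


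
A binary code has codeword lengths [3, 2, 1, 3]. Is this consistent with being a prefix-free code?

Kraft inequality: Σ 2^(-l_i) ≤ 1 for prefix-free code
Calculating: 2^(-3) + 2^(-2) + 2^(-1) + 2^(-3)
= 0.125 + 0.25 + 0.5 + 0.125
= 1.0000
Since 1.0000 ≤ 1, prefix-free code exists


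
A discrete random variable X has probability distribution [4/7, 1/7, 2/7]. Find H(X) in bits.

H(X) = -Σ p(x) log₂ p(x)
  -4/7 × log₂(4/7) = 0.4613
  -1/7 × log₂(1/7) = 0.4011
  -2/7 × log₂(2/7) = 0.5164
H(X) = 1.3788 bits


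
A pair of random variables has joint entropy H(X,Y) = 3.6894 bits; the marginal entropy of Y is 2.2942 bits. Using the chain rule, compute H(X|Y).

Chain rule: H(X,Y) = H(X|Y) + H(Y)
H(X|Y) = H(X,Y) - H(Y) = 3.6894 - 2.2942 = 1.3952 bits


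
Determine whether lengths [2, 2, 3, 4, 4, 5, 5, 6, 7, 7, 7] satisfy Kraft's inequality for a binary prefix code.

Kraft inequality: Σ 2^(-l_i) ≤ 1 for prefix-free code
Calculating: 2^(-2) + 2^(-2) + 2^(-3) + 2^(-4) + 2^(-4) + 2^(-5) + 2^(-5) + 2^(-6) + 2^(-7) + 2^(-7) + 2^(-7)
= 0.25 + 0.25 + 0.125 + 0.0625 + 0.0625 + 0.03125 + 0.03125 + 0.015625 + 0.0078125 + 0.0078125 + 0.0078125
= 0.8516
Since 0.8516 ≤ 1, prefix-free code exists


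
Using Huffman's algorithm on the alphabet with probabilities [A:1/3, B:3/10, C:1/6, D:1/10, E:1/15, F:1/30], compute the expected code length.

Huffman tree construction:
Combine smallest probabilities repeatedly
Resulting codes:
  A: 11 (length 2)
  B: 10 (length 2)
  C: 00 (length 2)
  D: 010 (length 3)
  E: 0111 (length 4)
  F: 0110 (length 4)
Average length = Σ p(s) × length(s) = 2.3000 bits


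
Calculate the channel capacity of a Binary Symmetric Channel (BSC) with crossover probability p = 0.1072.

For BSC with error probability p:
C = 1 - H(p) where H(p) is binary entropy
H(0.1072) = -0.1072 × log₂(0.1072) - 0.8928 × log₂(0.8928)
H(p) = 0.4914
C = 1 - 0.4914 = 0.5086 bits/use


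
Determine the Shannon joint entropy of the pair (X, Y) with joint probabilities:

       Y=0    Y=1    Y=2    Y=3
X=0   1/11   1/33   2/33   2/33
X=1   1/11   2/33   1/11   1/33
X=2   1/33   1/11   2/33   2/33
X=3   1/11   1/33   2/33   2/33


H(X,Y) = -Σ p(x,y) log₂ p(x,y)
  p(0,0)=1/11: -0.0909 × log₂(0.0909) = 0.3145
  p(0,1)=1/33: -0.0303 × log₂(0.0303) = 0.1529
  p(0,2)=2/33: -0.0606 × log₂(0.0606) = 0.2451
  p(0,3)=2/33: -0.0606 × log₂(0.0606) = 0.2451
  p(1,0)=1/11: -0.0909 × log₂(0.0909) = 0.3145
  p(1,1)=2/33: -0.0606 × log₂(0.0606) = 0.2451
  p(1,2)=1/11: -0.0909 × log₂(0.0909) = 0.3145
  p(1,3)=1/33: -0.0303 × log₂(0.0303) = 0.1529
  p(2,0)=1/33: -0.0303 × log₂(0.0303) = 0.1529
  p(2,1)=1/11: -0.0909 × log₂(0.0909) = 0.3145
  p(2,2)=2/33: -0.0606 × log₂(0.0606) = 0.2451
  p(2,3)=2/33: -0.0606 × log₂(0.0606) = 0.2451
  p(3,0)=1/11: -0.0909 × log₂(0.0909) = 0.3145
  p(3,1)=1/33: -0.0303 × log₂(0.0303) = 0.1529
  p(3,2)=2/33: -0.0606 × log₂(0.0606) = 0.2451
  p(3,3)=2/33: -0.0606 × log₂(0.0606) = 0.2451
H(X,Y) = 3.8997 bits


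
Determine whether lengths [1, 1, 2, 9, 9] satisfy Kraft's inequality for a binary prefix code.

Kraft inequality: Σ 2^(-l_i) ≤ 1 for prefix-free code
Calculating: 2^(-1) + 2^(-1) + 2^(-2) + 2^(-9) + 2^(-9)
= 0.5 + 0.5 + 0.25 + 0.001953125 + 0.001953125
= 1.2539
Since 1.2539 > 1, prefix-free code does not exist


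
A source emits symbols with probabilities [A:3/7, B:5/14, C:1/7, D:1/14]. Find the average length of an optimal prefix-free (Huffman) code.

Huffman tree construction:
Combine smallest probabilities repeatedly
Resulting codes:
  A: 0 (length 1)
  B: 11 (length 2)
  C: 101 (length 3)
  D: 100 (length 3)
Average length = Σ p(s) × length(s) = 1.7857 bits


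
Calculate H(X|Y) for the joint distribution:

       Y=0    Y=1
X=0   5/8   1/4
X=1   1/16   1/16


H(X|Y) = Σ_y p(y) H(X|Y=y)
  p(Y=0) = 11/16, H(X|Y=0) = 0.4395
  p(Y=1) = 5/16, H(X|Y=1) = 0.7219
H(X|Y) = 0.6875×0.4395 + 0.3125×0.7219 = 0.5278 bits


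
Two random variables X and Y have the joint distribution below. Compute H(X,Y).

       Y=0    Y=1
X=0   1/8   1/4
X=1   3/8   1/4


H(X,Y) = -Σ p(x,y) log₂ p(x,y)
  p(0,0)=1/8: -0.1250 × log₂(0.1250) = 0.3750
  p(0,1)=1/4: -0.2500 × log₂(0.2500) = 0.5000
  p(1,0)=3/8: -0.3750 × log₂(0.3750) = 0.5306
  p(1,1)=1/4: -0.2500 × log₂(0.2500) = 0.5000
H(X,Y) = 1.9056 bits


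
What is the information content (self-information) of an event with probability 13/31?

Information content I(x) = -log₂(p(x))
I = -log₂(13/31) = -log₂(0.4194)
I = 1.2538 bits


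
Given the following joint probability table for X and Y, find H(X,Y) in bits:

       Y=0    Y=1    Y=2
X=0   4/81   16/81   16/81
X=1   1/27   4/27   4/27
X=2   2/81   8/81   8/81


H(X,Y) = -Σ p(x,y) log₂ p(x,y)
  p(0,0)=4/81: -0.0494 × log₂(0.0494) = 0.2143
  p(0,1)=16/81: -0.1975 × log₂(0.1975) = 0.4622
  p(0,2)=16/81: -0.1975 × log₂(0.1975) = 0.4622
  p(1,0)=1/27: -0.0370 × log₂(0.0370) = 0.1761
  p(1,1)=4/27: -0.1481 × log₂(0.1481) = 0.4081
  p(1,2)=4/27: -0.1481 × log₂(0.1481) = 0.4081
  p(2,0)=2/81: -0.0247 × log₂(0.0247) = 0.1318
  p(2,1)=8/81: -0.0988 × log₂(0.0988) = 0.3299
  p(2,2)=8/81: -0.0988 × log₂(0.0988) = 0.3299
H(X,Y) = 2.9226 bits
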